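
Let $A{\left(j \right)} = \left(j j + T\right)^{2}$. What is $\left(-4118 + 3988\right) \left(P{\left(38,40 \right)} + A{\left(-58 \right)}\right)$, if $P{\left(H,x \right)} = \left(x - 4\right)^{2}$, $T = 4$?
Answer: $-1474813600$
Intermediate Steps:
$P{\left(H,x \right)} = \left(-4 + x\right)^{2}$
$A{\left(j \right)} = \left(4 + j^{2}\right)^{2}$ ($A{\left(j \right)} = \left(j j + 4\right)^{2} = \left(j^{2} + 4\right)^{2} = \left(4 + j^{2}\right)^{2}$)
$\left(-4118 + 3988\right) \left(P{\left(38,40 \right)} + A{\left(-58 \right)}\right) = \left(-4118 + 3988\right) \left(\left(-4 + 40\right)^{2} + \left(4 + \left(-58\right)^{2}\right)^{2}\right) = - 130 \left(36^{2} + \left(4 + 3364\right)^{2}\right) = - 130 \left(1296 + 3368^{2}\right) = - 130 \left(1296 + 11343424\right) = \left(-130\right) 11344720 = -1474813600$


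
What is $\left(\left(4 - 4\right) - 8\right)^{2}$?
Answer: $64$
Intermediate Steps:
$\left(\left(4 - 4\right) - 8\right)^{2} = \left(0 - 8\right)^{2} = \left(-8\right)^{2} = 64$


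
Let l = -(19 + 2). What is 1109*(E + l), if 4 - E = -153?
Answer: 150824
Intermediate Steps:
E = 157 (E = 4 - 1*(-153) = 4 + 153 = 157)
l = -21 (l = -1*21 = -21)
1109*(E + l) = 1109*(157 - 21) = 1109*136 = 150824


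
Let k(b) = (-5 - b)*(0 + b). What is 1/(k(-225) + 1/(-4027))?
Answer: -4027/199336501 ≈ -2.0202e-5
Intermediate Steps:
k(b) = b*(-5 - b) (k(b) = (-5 - b)*b = b*(-5 - b))
1/(k(-225) + 1/(-4027)) = 1/(-1*(-225)*(5 - 225) + 1/(-4027)) = 1/(-1*(-225)*(-220) - 1/4027) = 1/(-49500 - 1/4027) = 1/(-199336501/4027) = -4027/199336501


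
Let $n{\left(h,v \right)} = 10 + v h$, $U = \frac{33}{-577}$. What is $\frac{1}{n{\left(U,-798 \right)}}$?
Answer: $\frac{577}{32104} \approx 0.017973$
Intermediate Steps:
$U = - \frac{33}{577}$ ($U = 33 \left(- \frac{1}{577}\right) = - \frac{33}{577} \approx -0.057192$)
$n{\left(h,v \right)} = 10 + h v$
$\frac{1}{n{\left(U,-798 \right)}} = \frac{1}{10 - - \frac{26334}{577}} = \frac{1}{10 + \frac{26334}{577}} = \frac{1}{\frac{32104}{577}} = \frac{577}{32104}$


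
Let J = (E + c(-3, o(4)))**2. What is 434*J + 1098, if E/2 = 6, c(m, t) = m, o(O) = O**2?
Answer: 36252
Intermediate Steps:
E = 12 (E = 2*6 = 12)
J = 81 (J = (12 - 3)**2 = 9**2 = 81)
434*J + 1098 = 434*81 + 1098 = 35154 + 1098 = 36252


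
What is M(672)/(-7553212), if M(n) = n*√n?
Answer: -672*√42/1888303 ≈ -0.0023063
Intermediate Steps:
M(n) = n^(3/2)
M(672)/(-7553212) = 672^(3/2)/(-7553212) = (2688*√42)*(-1/7553212) = -672*√42/1888303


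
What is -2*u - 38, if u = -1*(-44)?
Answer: -126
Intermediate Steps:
u = 44
-2*u - 38 = -2*44 - 38 = -88 - 38 = -126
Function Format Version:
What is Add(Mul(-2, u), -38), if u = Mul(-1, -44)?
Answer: -126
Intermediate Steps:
u = 44
Add(Mul(-2, u), -38) = Add(Mul(-2, 44), -38) = Add(-88, -38) = -126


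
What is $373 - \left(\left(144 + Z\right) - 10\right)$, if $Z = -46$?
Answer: $285$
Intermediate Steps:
$373 - \left(\left(144 + Z\right) - 10\right) = 373 - \left(\left(144 - 46\right) - 10\right) = 373 - \left(98 - 10\right) = 373 - 88 = 285$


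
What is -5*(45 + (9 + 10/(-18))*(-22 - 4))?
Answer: 7855/9 ≈ 872.78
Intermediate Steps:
-5*(45 + (9 + 10/(-18))*(-22 - 4)) = -5*(45 + (9 + 10*(-1/18))*(-26)) = -5*(45 + (9 - 5/9)*(-26)) = -5*(45 + (76/9)*(-26)) = -5*(45 - 1976/9) = -5*(-1571/9) = 7855/9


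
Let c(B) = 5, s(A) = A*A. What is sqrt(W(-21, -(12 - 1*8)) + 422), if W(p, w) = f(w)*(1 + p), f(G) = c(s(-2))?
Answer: sqrt(322) ≈ 17.944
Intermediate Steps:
s(A) = A**2
f(G) = 5
W(p, w) = 5 + 5*p (W(p, w) = 5*(1 + p) = 5 + 5*p)
sqrt(W(-21, -(12 - 1*8)) + 422) = sqrt((5 + 5*(-21)) + 422) = sqrt((5 - 105) + 422) = sqrt(-100 + 422) = sqrt(322)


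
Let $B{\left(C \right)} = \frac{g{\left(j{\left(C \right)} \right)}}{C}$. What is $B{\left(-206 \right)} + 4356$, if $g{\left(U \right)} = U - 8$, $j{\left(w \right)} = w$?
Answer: $\frac{448775}{103} \approx 4357.0$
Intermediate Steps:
$g{\left(U \right)} = -8 + U$
$B{\left(C \right)} = \frac{-8 + C}{C}$
$B{\left(-206 \right)} + 4356 = \frac{-8 - 206}{-206} + 4356 = \left(- \frac{1}{206}\right) \left(-214\right) + 4356 = \frac{107}{103} + 4356 = \frac{448775}{103}$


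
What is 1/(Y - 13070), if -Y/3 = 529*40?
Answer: -1/76550 ≈ -1.3063e-5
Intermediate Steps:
Y = -63480 (Y = -1587*40 = -3*21160 = -63480)
1/(Y - 13070) = 1/(-63480 - 13070) = 1/(-76550) = -1/76550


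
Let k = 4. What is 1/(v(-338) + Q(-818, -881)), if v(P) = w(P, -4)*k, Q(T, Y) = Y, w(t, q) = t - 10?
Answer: -1/2273 ≈ -0.00043995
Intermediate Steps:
w(t, q) = -10 + t
v(P) = -40 + 4*P (v(P) = (-10 + P)*4 = -40 + 4*P)
1/(v(-338) + Q(-818, -881)) = 1/((-40 + 4*(-338)) - 881) = 1/((-40 - 1352) - 881) = 1/(-1392 - 881) = 1/(-2273) = -1/2273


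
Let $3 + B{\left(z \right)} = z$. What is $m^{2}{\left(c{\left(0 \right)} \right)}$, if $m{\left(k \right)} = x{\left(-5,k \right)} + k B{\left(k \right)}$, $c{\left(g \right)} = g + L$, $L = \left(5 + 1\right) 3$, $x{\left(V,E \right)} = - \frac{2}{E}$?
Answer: $\frac{5900041}{81} \approx 72840.0$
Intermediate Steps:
$L = 18$ ($L = 6 \cdot 3 = 18$)
$B{\left(z \right)} = -3 + z$
$c{\left(g \right)} = 18 + g$ ($c{\left(g \right)} = g + 18 = 18 + g$)
$m{\left(k \right)} = - \frac{2}{k} + k \left(-3 + k\right)$
$m^{2}{\left(c{\left(0 \right)} \right)} = \left(\frac{-2 + \left(18 + 0\right)^{2} \left(-3 + \left(18 + 0\right)\right)}{18 + 0}\right)^{2} = \left(\frac{-2 + 18^{2} \left(-3 + 18\right)}{18}\right)^{2} = \left(\frac{-2 + 324 \cdot 15}{18}\right)^{2} = \left(\frac{-2 + 4860}{18}\right)^{2} = \left(\frac{1}{18} \cdot 4858\right)^{2} = \left(\frac{2429}{9}\right)^{2} = \frac{5900041}{81}$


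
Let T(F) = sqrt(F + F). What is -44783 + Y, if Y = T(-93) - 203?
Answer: -44986 + I*sqrt(186) ≈ -44986.0 + 13.638*I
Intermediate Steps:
T(F) = sqrt(2)*sqrt(F) (T(F) = sqrt(2*F) = sqrt(2)*sqrt(F))
Y = -203 + I*sqrt(186) (Y = sqrt(2)*sqrt(-93) - 203 = sqrt(2)*(I*sqrt(93)) - 203 = I*sqrt(186) - 203 = -203 + I*sqrt(186) ≈ -203.0 + 13.638*I)
-44783 + Y = -44783 + (-203 + I*sqrt(186)) = -44986 + I*sqrt(186)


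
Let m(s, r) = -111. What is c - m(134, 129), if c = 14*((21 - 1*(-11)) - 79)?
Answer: -547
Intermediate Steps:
c = -658 (c = 14*((21 + 11) - 79) = 14*(32 - 79) = 14*(-47) = -658)
c - m(134, 129) = -658 - 1*(-111) = -658 + 111 = -547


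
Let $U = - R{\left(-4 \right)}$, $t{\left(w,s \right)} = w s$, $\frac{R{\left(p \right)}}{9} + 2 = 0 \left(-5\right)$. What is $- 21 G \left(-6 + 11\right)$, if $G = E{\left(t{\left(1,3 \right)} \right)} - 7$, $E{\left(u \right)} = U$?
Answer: $-1155$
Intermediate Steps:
$R{\left(p \right)} = -18$ ($R{\left(p \right)} = -18 + 9 \cdot 0 \left(-5\right) = -18 + 9 \cdot 0 = -18 + 0 = -18$)
$t{\left(w,s \right)} = s w$
$U = 18$ ($U = \left(-1\right) \left(-18\right) = 18$)
$E{\left(u \right)} = 18$
$G = 11$ ($G = 18 - 7 = 11$)
$- 21 G \left(-6 + 11\right) = \left(-21\right) 11 \left(-6 + 11\right) = \left(-231\right) 5 = -1155$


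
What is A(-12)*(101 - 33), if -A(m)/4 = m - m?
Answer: 0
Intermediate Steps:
A(m) = 0 (A(m) = -4*(m - m) = -4*0 = 0)
A(-12)*(101 - 33) = 0*(101 - 33) = 0*68 = 0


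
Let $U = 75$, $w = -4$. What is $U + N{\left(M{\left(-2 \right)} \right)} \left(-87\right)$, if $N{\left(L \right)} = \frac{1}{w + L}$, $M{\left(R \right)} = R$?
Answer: $\frac{179}{2} \approx 89.5$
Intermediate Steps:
$N{\left(L \right)} = \frac{1}{-4 + L}$
$U + N{\left(M{\left(-2 \right)} \right)} \left(-87\right) = 75 + \frac{1}{-4 - 2} \left(-87\right) = 75 + \frac{1}{-6} \left(-87\right) = 75 - - \frac{29}{2} = 75 + \frac{29}{2} = \frac{179}{2}$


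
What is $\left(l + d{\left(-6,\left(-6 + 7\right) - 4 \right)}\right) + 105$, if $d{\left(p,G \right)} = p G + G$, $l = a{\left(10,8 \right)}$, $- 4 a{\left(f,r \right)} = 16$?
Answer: $116$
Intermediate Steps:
$a{\left(f,r \right)} = -4$ ($a{\left(f,r \right)} = \left(- \frac{1}{4}\right) 16 = -4$)
$l = -4$
$d{\left(p,G \right)} = G + G p$ ($d{\left(p,G \right)} = G p + G = G + G p$)
$\left(l + d{\left(-6,\left(-6 + 7\right) - 4 \right)}\right) + 105 = \left(-4 + \left(\left(-6 + 7\right) - 4\right) \left(1 - 6\right)\right) + 105 = \left(-4 + \left(1 - 4\right) \left(-5\right)\right) + 105 = \left(-4 - -15\right) + 105 = \left(-4 + 15\right) + 105 = 11 + 105 = 116$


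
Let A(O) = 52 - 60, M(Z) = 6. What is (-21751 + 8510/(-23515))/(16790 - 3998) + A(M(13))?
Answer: -194527621/20053592 ≈ -9.7004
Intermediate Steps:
A(O) = -8
(-21751 + 8510/(-23515))/(16790 - 3998) + A(M(13)) = (-21751 + 8510/(-23515))/(16790 - 3998) - 8 = (-21751 + 8510*(-1/23515))/12792 - 8 = (-21751 - 1702/4703)*(1/12792) - 8 = -102296655/4703*1/12792 - 8 = -34098885/20053592 - 8 = -194527621/20053592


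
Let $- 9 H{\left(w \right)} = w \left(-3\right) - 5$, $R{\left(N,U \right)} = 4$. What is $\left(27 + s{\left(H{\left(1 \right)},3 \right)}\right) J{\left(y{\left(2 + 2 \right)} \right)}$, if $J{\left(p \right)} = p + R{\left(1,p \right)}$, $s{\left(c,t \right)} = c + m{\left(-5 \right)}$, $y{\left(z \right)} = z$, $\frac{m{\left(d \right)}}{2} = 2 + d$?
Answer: $\frac{1576}{9} \approx 175.11$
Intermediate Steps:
$H{\left(w \right)} = \frac{5}{9} + \frac{w}{3}$ ($H{\left(w \right)} = - \frac{w \left(-3\right) - 5}{9} = - \frac{- 3 w - 5}{9} = - \frac{-5 - 3 w}{9} = \frac{5}{9} + \frac{w}{3}$)
$m{\left(d \right)} = 4 + 2 d$ ($m{\left(d \right)} = 2 \left(2 + d\right) = 4 + 2 d$)
$s{\left(c,t \right)} = -6 + c$ ($s{\left(c,t \right)} = c + \left(4 + 2 \left(-5\right)\right) = c + \left(4 - 10\right) = c - 6 = -6 + c$)
$J{\left(p \right)} = 4 + p$ ($J{\left(p \right)} = p + 4 = 4 + p$)
$\left(27 + s{\left(H{\left(1 \right)},3 \right)}\right) J{\left(y{\left(2 + 2 \right)} \right)} = \left(27 + \left(-6 + \left(\frac{5}{9} + \frac{1}{3} \cdot 1\right)\right)\right) \left(4 + \left(2 + 2\right)\right) = \left(27 + \left(-6 + \left(\frac{5}{9} + \frac{1}{3}\right)\right)\right) \left(4 + 4\right) = \left(27 + \left(-6 + \frac{8}{9}\right)\right) 8 = \left(27 - \frac{46}{9}\right) 8 = \frac{197}{9} \cdot 8 = \frac{1576}{9}$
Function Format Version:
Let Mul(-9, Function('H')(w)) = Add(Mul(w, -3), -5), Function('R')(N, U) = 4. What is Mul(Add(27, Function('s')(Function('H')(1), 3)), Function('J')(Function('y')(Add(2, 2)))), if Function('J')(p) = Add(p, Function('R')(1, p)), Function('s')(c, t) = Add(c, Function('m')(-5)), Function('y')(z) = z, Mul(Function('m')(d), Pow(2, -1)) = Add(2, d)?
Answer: Rational(1576, 9) ≈ 175.11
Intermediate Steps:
Function('H')(w) = Add(Rational(5, 9), Mul(Rational(1, 3), w)) (Function('H')(w) = Mul(Rational(-1, 9), Add(Mul(w, -3), -5)) = Mul(Rational(-1, 9), Add(Mul(-3, w), -5)) = Mul(Rational(-1, 9), Add(-5, Mul(-3, w))) = Add(Rational(5, 9), Mul(Rational(1, 3), w)))
Function('m')(d) = Add(4, Mul(2, d)) (Function('m')(d) = Mul(2, Add(2, d)) = Add(4, Mul(2, d)))
Function('s')(c, t) = Add(-6, c) (Function('s')(c, t) = Add(c, Add(4, Mul(2, -5))) = Add(c, Add(4, -10)) = Add(c, -6) = Add(-6, c))
Function('J')(p) = Add(4, p) (Function('J')(p) = Add(p, 4) = Add(4, p))
Mul(Add(27, Function('s')(Function('H')(1), 3)), Function('J')(Function('y')(Add(2, 2)))) = Mul(Add(27, Add(-6, Add(Rational(5, 9), Mul(Rational(1, 3), 1)))), Add(4, Add(2, 2))) = Mul(Add(27, Add(-6, Add(Rational(5, 9), Rational(1, 3)))), Add(4, 4)) = Mul(Add(27, Add(-6, Rational(8, 9))), 8) = Mul(Add(27, Rational(-46, 9)), 8) = Mul(Rational(197, 9), 8) = Rational(1576, 9)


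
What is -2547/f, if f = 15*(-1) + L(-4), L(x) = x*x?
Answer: -2547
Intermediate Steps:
L(x) = x²
f = 1 (f = 15*(-1) + (-4)² = -15 + 16 = 1)
-2547/f = -2547/1 = -2547*1 = -2547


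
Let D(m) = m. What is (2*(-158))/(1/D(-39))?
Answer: 12324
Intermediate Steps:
(2*(-158))/(1/D(-39)) = (2*(-158))/(1/(-39)) = -316/(-1/39) = -316*(-39) = 12324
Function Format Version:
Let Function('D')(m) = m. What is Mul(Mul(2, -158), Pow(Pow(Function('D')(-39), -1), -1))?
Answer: 12324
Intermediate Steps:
Mul(Mul(2, -158), Pow(Pow(Function('D')(-39), -1), -1)) = Mul(Mul(2, -158), Pow(Pow(-39, -1), -1)) = Mul(-316, Pow(Rational(-1, 39), -1)) = Mul(-316, -39) = 12324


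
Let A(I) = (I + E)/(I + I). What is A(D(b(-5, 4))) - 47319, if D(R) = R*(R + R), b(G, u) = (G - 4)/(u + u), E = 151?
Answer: -7660765/162 ≈ -47289.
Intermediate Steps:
b(G, u) = (-4 + G)/(2*u) (b(G, u) = (-4 + G)/((2*u)) = (-4 + G)*(1/(2*u)) = (-4 + G)/(2*u))
D(R) = 2*R² (D(R) = R*(2*R) = 2*R²)
A(I) = (151 + I)/(2*I) (A(I) = (I + 151)/(I + I) = (151 + I)/((2*I)) = (151 + I)*(1/(2*I)) = (151 + I)/(2*I))
A(D(b(-5, 4))) - 47319 = (151 + 2*((½)*(-4 - 5)/4)²)/(2*((2*((½)*(-4 - 5)/4)²))) - 47319 = (151 + 2*((½)*(¼)*(-9))²)/(2*((2*((½)*(¼)*(-9))²))) - 47319 = (151 + 2*(-9/8)²)/(2*((2*(-9/8)²))) - 47319 = (151 + 2*(81/64))/(2*((2*(81/64)))) - 47319 = (151 + 81/32)/(2*(81/32)) - 47319 = (½)*(32/81)*(4913/32) - 47319 = 4913/162 - 47319 = -7660765/162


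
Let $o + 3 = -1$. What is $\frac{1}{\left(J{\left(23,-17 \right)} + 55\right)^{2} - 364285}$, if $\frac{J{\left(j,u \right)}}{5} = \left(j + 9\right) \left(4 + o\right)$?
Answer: $- \frac{1}{361260} \approx -2.7681 \cdot 10^{-6}$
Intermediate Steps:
$o = -4$ ($o = -3 - 1 = -4$)
$J{\left(j,u \right)} = 0$ ($J{\left(j,u \right)} = 5 \left(j + 9\right) \left(4 - 4\right) = 5 \left(9 + j\right) 0 = 5 \cdot 0 = 0$)
$\frac{1}{\left(J{\left(23,-17 \right)} + 55\right)^{2} - 364285} = \frac{1}{\left(0 + 55\right)^{2} - 364285} = \frac{1}{55^{2} - 364285} = \frac{1}{3025 - 364285} = \frac{1}{-361260} = - \frac{1}{361260}$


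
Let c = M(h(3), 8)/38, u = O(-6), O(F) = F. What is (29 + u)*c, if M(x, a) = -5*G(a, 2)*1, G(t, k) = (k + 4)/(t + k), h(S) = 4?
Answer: -69/38 ≈ -1.8158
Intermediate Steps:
G(t, k) = (4 + k)/(k + t)
M(x, a) = -30/(2 + a) (M(x, a) = -5*(4 + 2)/(2 + a)*1 = -5*6/(2 + a)*1 = -30/(2 + a)*1 = -30/(2 + a))
u = -6
c = -3/38 (c = -30/(2 + 8)/38 = -30/10*(1/38) = -30*1/10*(1/38) = -3*1/38 = -3/38 ≈ -0.078947)
(29 + u)*c = (29 - 6)*(-3/38) = 23*(-3/38) = -69/38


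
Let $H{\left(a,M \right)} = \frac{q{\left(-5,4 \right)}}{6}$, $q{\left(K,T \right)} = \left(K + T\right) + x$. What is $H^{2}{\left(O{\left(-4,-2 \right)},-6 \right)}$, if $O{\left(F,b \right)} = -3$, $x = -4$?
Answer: $\frac{25}{36} \approx 0.69444$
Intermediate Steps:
$q{\left(K,T \right)} = -4 + K + T$ ($q{\left(K,T \right)} = \left(K + T\right) - 4 = -4 + K + T$)
$H{\left(a,M \right)} = - \frac{5}{6}$ ($H{\left(a,M \right)} = \frac{-4 - 5 + 4}{6} = \left(-5\right) \frac{1}{6} = - \frac{5}{6}$)
$H^{2}{\left(O{\left(-4,-2 \right)},-6 \right)} = \left(- \frac{5}{6}\right)^{2} = \frac{25}{36}$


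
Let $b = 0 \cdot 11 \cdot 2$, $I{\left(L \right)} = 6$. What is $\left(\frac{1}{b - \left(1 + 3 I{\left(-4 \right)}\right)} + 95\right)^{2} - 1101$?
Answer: $\frac{2856955}{361} \approx 7914.0$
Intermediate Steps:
$b = 0$ ($b = 0 \cdot 22 = 0$)
$\left(\frac{1}{b - \left(1 + 3 I{\left(-4 \right)}\right)} + 95\right)^{2} - 1101 = \left(\frac{1}{0 - 19} + 95\right)^{2} - 1101 = \left(\frac{1}{-19} + 95\right)^{2} - 1101 = \left(- \frac{1}{19} + 95\right)^{2} - 1101 = \left(\frac{1804}{19}\right)^{2} - 1101 = \frac{3254416}{361} - 1101 = \frac{2856955}{361}$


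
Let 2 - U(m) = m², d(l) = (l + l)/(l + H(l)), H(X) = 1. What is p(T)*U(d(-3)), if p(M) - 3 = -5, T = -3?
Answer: 14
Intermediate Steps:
p(M) = -2 (p(M) = 3 - 5 = -2)
d(l) = 2*l/(1 + l) (d(l) = (l + l)/(l + 1) = (2*l)/(1 + l) = 2*l/(1 + l))
U(m) = 2 - m²
p(T)*U(d(-3)) = -2*(2 - (2*(-3)/(1 - 3))²) = -2*(2 - (2*(-3)/(-2))²) = -2*(2 - (2*(-3)*(-½))²) = -2*(2 - 1*3²) = -2*(2 - 1*9) = -2*(2 - 9) = -2*(-7) = 14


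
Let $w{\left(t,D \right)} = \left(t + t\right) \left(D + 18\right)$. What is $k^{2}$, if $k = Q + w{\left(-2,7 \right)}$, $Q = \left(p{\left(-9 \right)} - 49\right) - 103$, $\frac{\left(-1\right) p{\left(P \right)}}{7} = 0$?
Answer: $63504$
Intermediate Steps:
$p{\left(P \right)} = 0$ ($p{\left(P \right)} = \left(-7\right) 0 = 0$)
$w{\left(t,D \right)} = 2 t \left(18 + D\right)$
$Q = -152$ ($Q = \left(0 - 49\right) - 103 = -49 - 103 = -152$)
$k = -252$ ($k = -152 + 2 \left(-2\right) \left(18 + 7\right) = -152 + 2 \left(-2\right) 25 = -152 - 100 = -252$)
$k^{2} = \left(-252\right)^{2} = 63504$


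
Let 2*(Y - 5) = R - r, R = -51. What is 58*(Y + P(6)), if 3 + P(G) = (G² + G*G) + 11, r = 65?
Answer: 1566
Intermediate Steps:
P(G) = 8 + 2*G² (P(G) = -3 + ((G² + G*G) + 11) = -3 + ((G² + G²) + 11) = -3 + (2*G² + 11) = -3 + (11 + 2*G²) = 8 + 2*G²)
Y = -53 (Y = 5 + (-51 - 1*65)/2 = 5 + (-51 - 65)/2 = 5 + (½)*(-116) = 5 - 58 = -53)
58*(Y + P(6)) = 58*(-53 + (8 + 2*6²)) = 58*(-53 + (8 + 2*36)) = 58*(-53 + (8 + 72)) = 58*(-53 + 80) = 58*27 = 1566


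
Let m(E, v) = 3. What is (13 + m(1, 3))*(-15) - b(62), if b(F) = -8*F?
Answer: 256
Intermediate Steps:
(13 + m(1, 3))*(-15) - b(62) = (13 + 3)*(-15) - (-8)*62 = 16*(-15) - 1*(-496) = -240 + 496 = 256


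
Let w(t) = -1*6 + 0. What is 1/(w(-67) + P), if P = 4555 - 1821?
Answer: 1/2728 ≈ 0.00036657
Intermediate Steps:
w(t) = -6 (w(t) = -6 + 0 = -6)
P = 2734
1/(w(-67) + P) = 1/(-6 + 2734) = 1/2728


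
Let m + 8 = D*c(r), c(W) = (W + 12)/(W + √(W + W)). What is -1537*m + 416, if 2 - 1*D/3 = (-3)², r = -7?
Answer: 7*(-10343*I + 1816*√14)/(√14 + 7*I) ≈ -5219.7 - 9584.9*I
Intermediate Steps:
D = -21 (D = 6 - 3*(-3)² = 6 - 3*9 = 6 - 27 = -21)
c(W) = (12 + W)/(W + √2*√W) (c(W) = (12 + W)/(W + √(2*W)) = (12 + W)/(W + √2*√W))
m = -8 - 105/(-7 + I*√14) (m = -8 - 21*(12 - 7)/(-7 + √2*√(-7)) = -8 - 21*5/(-7 + √2*(I*√7)) = -8 - 21*5/(-7 + I*√14) = -8 - 105/(-7 + I*√14) ≈ 3.6667 + 6.2361*I)
-1537*m + 416 = -1537*(11/3 + 5*I*√14/3) + 416 = (-16907/3 - 7685*I*√14/3) + 416 = -15659/3 - 7685*I*√14/3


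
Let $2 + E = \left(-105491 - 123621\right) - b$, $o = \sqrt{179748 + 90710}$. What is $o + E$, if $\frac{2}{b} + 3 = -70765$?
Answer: $- \frac{8106969775}{35384} + \sqrt{270458} \approx -2.2859 \cdot 10^{5}$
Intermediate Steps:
$b = - \frac{1}{35384}$ ($b = \frac{2}{-3 - 70765} = \frac{2}{-70768} = 2 \left(- \frac{1}{70768}\right) = - \frac{1}{35384} \approx -2.8261 \cdot 10^{-5}$)
$o = \sqrt{270458} \approx 520.06$
$E = - \frac{8106969775}{35384}$ ($E = -2 - \frac{8106899007}{35384} = - \frac{8106969775}{35384} \approx -2.2911 \cdot 10^{5}$)
$o + E = \sqrt{270458} - \frac{8106969775}{35384} = - \frac{8106969775}{35384} + \sqrt{270458}$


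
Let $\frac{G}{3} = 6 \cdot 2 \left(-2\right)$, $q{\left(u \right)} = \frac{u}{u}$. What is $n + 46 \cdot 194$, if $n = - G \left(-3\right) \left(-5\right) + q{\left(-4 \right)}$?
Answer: $10005$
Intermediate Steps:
$q{\left(u \right)} = 1$
$G = -72$ ($G = 3 \cdot 6 \cdot 2 \left(-2\right) = 3 \cdot 12 \left(-2\right) = 3 \left(-24\right) = -72$)
$n = 1081$ ($n = - \left(-72\right) \left(-3\right) \left(-5\right) + 1 = - 216 \left(-5\right) + 1 = \left(-1\right) \left(-1080\right) + 1 = 1080 + 1 = 1081$)
$n + 46 \cdot 194 = 1081 + 46 \cdot 194 = 1081 + 8924 = 10005$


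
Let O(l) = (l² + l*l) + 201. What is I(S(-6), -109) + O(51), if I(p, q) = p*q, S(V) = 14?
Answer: 3877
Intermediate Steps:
O(l) = 201 + 2*l² (O(l) = (l² + l²) + 201 = 2*l² + 201 = 201 + 2*l²)
I(S(-6), -109) + O(51) = 14*(-109) + (201 + 2*51²) = -1526 + (201 + 2*2601) = -1526 + (201 + 5202) = -1526 + 5403 = 3877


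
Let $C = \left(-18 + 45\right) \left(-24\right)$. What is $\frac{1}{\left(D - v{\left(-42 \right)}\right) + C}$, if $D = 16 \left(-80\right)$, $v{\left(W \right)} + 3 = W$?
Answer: $- \frac{1}{1883} \approx -0.00053107$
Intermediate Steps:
$v{\left(W \right)} = -3 + W$
$D = -1280$
$C = -648$ ($C = 27 \left(-24\right) = -648$)
$\frac{1}{\left(D - v{\left(-42 \right)}\right) + C} = \frac{1}{\left(-1280 - \left(-3 - 42\right)\right) - 648} = \frac{1}{\left(-1280 - -45\right) - 648} = \frac{1}{\left(-1280 + 45\right) - 648} = \frac{1}{-1235 - 648} = \frac{1}{-1883} = - \frac{1}{1883}$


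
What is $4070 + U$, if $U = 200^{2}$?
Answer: $44070$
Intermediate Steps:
$U = 40000$
$4070 + U = 4070 + 40000 = 44070$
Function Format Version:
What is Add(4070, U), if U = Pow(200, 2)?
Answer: 44070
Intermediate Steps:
U = 40000
Add(4070, U) = Add(4070, 40000) = 44070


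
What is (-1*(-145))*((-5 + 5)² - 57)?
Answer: -8265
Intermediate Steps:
(-1*(-145))*((-5 + 5)² - 57) = 145*(0² - 57) = 145*(0 - 57) = 145*(-57) = -8265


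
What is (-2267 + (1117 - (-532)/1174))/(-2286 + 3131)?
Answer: -674784/496015 ≈ -1.3604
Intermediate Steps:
(-2267 + (1117 - (-532)/1174))/(-2286 + 3131) = (-2267 + (1117 - (-532)/1174))/845 = (-2267 + (1117 - 1*(-266/587)))*(1/845) = (-2267 + (1117 + 266/587))*(1/845) = (-2267 + 655945/587)*(1/845) = -674784/587*1/845 = -674784/496015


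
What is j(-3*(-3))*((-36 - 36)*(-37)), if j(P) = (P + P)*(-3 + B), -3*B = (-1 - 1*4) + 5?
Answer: -143856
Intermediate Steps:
B = 0 (B = -((-1 - 1*4) + 5)/3 = -((-1 - 4) + 5)/3 = -(-5 + 5)/3 = -⅓*0 = 0)
j(P) = -6*P (j(P) = (P + P)*(-3 + 0) = (2*P)*(-3) = -6*P)
j(-3*(-3))*((-36 - 36)*(-37)) = (-(-18)*(-3))*((-36 - 36)*(-37)) = (-6*9)*(-72*(-37)) = -54*2664 = -143856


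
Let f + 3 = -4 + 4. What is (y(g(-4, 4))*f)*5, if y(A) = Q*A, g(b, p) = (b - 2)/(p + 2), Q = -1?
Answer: -15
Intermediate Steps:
g(b, p) = (-2 + b)/(2 + p)
y(A) = -A
f = -3 (f = -3 + (-4 + 4) = -3 + 0 = -3)
(y(g(-4, 4))*f)*5 = (-(-2 - 4)/(2 + 4)*(-3))*5 = (-(-6)/6*(-3))*5 = (-1*(-1)*(-3))*5 = (1*(-3))*5 = -3*5 = -15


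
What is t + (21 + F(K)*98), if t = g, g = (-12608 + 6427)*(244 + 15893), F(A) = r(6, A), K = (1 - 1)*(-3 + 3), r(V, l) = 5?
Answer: -99742286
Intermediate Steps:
K = 0 (K = 0*0 = 0)
F(A) = 5
g = -99742797 (g = -6181*16137 = -99742797)
t = -99742797
t + (21 + F(K)*98) = -99742797 + (21 + 5*98) = -99742797 + (21 + 490) = -99742797 + 511 = -99742286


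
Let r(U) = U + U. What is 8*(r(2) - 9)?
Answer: -40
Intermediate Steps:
r(U) = 2*U
8*(r(2) - 9) = 8*(2*2 - 9) = 8*(4 - 9) = 8*(-5) = -40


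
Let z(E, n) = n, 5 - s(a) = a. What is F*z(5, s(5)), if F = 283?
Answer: 0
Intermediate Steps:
s(a) = 5 - a
F*z(5, s(5)) = 283*(5 - 1*5) = 283*(5 - 5) = 283*0 = 0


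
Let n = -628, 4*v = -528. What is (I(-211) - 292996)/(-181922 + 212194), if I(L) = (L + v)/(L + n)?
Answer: -245823301/25398208 ≈ -9.6788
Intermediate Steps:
v = -132 (v = (1/4)*(-528) = -132)
I(L) = (-132 + L)/(-628 + L) (I(L) = (L - 132)/(L - 628) = (-132 + L)/(-628 + L))
(I(-211) - 292996)/(-181922 + 212194) = ((-132 - 211)/(-628 - 211) - 292996)/(-181922 + 212194) = (-343/(-839) - 292996)/30272 = (-1/839*(-343) - 292996)*(1/30272) = (343/839 - 292996)*(1/30272) = -245823301/839*1/30272 = -245823301/25398208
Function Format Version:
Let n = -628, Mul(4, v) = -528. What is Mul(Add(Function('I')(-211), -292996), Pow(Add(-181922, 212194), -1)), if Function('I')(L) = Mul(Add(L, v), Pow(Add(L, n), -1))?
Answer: Rational(-245823301, 25398208) ≈ -9.6788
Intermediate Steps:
v = -132 (v = Mul(Rational(1, 4), -528) = -132)
Function('I')(L) = Mul(Pow(Add(-628, L), -1), Add(-132, L)) (Function('I')(L) = Mul(Add(L, -132), Pow(Add(L, -628), -1)) = Mul(Add(-132, L), Pow(Add(-628, L), -1)) = Mul(Pow(Add(-628, L), -1), Add(-132, L)))
Mul(Add(Function('I')(-211), -292996), Pow(Add(-181922, 212194), -1)) = Mul(Add(Mul(Pow(Add(-628, -211), -1), Add(-132, -211)), -292996), Pow(Add(-181922, 212194), -1)) = Mul(Add(Mul(Pow(-839, -1), -343), -292996), Pow(30272, -1)) = Mul(Add(Mul(Rational(-1, 839), -343), -292996), Rational(1, 30272)) = Mul(Add(Rational(343, 839), -292996), Rational(1, 30272)) = Mul(Rational(-245823301, 839), Rational(1, 30272)) = Rational(-245823301, 25398208)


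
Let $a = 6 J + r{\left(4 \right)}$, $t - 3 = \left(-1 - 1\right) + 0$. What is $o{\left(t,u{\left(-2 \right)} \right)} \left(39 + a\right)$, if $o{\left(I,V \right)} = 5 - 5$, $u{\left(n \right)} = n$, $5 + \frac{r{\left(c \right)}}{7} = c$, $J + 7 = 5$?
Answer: $0$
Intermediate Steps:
$J = -2$ ($J = -7 + 5 = -2$)
$r{\left(c \right)} = -35 + 7 c$
$t = 1$ ($t = 3 + \left(\left(-1 - 1\right) + 0\right) = 3 + \left(-2 + 0\right) = 3 - 2 = 1$)
$o{\left(I,V \right)} = 0$ ($o{\left(I,V \right)} = 5 - 5 = 0$)
$a = -19$ ($a = 6 \left(-2\right) + \left(-35 + 7 \cdot 4\right) = -12 + \left(-35 + 28\right) = -12 - 7 = -19$)
$o{\left(t,u{\left(-2 \right)} \right)} \left(39 + a\right) = 0 \left(39 - 19\right) = 0 \cdot 20 = 0$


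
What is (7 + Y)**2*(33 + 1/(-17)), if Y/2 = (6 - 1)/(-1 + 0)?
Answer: 5040/17 ≈ 296.47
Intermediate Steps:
Y = -10 (Y = 2*((6 - 1)/(-1 + 0)) = 2*(5/(-1)) = 2*(5*(-1)) = 2*(-5) = -10)
(7 + Y)**2*(33 + 1/(-17)) = (7 - 10)**2*(33 + 1/(-17)) = (-3)**2*(33 - 1/17) = 9*(560/17) = 5040/17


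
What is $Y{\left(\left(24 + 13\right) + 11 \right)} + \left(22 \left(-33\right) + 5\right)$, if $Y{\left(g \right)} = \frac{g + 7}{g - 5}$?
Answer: $- \frac{30948}{43} \approx -719.72$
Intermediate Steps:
$Y{\left(g \right)} = \frac{7 + g}{-5 + g}$
$Y{\left(\left(24 + 13\right) + 11 \right)} + \left(22 \left(-33\right) + 5\right) = \frac{7 + \left(\left(24 + 13\right) + 11\right)}{-5 + \left(\left(24 + 13\right) + 11\right)} + \left(22 \left(-33\right) + 5\right) = \frac{7 + \left(37 + 11\right)}{-5 + \left(37 + 11\right)} + \left(-726 + 5\right) = \frac{7 + 48}{-5 + 48} - 721 = \frac{1}{43} \cdot 55 - 721 = \frac{55}{43} - 721 = - \frac{30948}{43}$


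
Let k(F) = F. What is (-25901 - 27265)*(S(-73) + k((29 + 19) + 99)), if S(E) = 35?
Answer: -9676212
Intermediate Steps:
(-25901 - 27265)*(S(-73) + k((29 + 19) + 99)) = (-25901 - 27265)*(35 + ((29 + 19) + 99)) = -53166*(35 + (48 + 99)) = -53166*(35 + 147) = -53166*182 = -9676212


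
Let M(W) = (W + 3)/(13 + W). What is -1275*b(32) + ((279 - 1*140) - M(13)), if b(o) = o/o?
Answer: -14776/13 ≈ -1136.6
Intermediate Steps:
M(W) = (3 + W)/(13 + W)
b(o) = 1
-1275*b(32) + ((279 - 1*140) - M(13)) = -1275*1 + ((279 - 1*140) - (3 + 13)/(13 + 13)) = -1275 + ((279 - 140) - 16/26) = -1275 + (139 - 16/26) = -1275 + (139 - 1*8/13) = -1275 + (139 - 8/13) = -1275 + 1799/13 = -14776/13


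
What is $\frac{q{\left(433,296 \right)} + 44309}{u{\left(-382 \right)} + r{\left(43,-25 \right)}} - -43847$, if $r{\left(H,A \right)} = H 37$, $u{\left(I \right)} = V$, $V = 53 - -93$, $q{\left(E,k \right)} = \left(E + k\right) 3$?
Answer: $\frac{76208735}{1737} \approx 43874.0$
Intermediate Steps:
$q{\left(E,k \right)} = 3 E + 3 k$
$V = 146$ ($V = 53 + 93 = 146$)
$u{\left(I \right)} = 146$
$r{\left(H,A \right)} = 37 H$
$\frac{q{\left(433,296 \right)} + 44309}{u{\left(-382 \right)} + r{\left(43,-25 \right)}} - -43847 = \frac{\left(3 \cdot 433 + 3 \cdot 296\right) + 44309}{146 + 37 \cdot 43} - -43847 = \frac{\left(1299 + 888\right) + 44309}{146 + 1591} + 43847 = \frac{2187 + 44309}{1737} + 43847 = 46496 \cdot \frac{1}{1737} + 43847 = \frac{46496}{1737} + 43847 = \frac{76208735}{1737}$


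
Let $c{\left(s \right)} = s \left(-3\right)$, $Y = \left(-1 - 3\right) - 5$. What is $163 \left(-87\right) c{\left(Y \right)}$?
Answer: $-382887$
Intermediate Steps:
$Y = -9$ ($Y = -4 - 5 = -9$)
$c{\left(s \right)} = - 3 s$
$163 \left(-87\right) c{\left(Y \right)} = 163 \left(-87\right) \left(\left(-3\right) \left(-9\right)\right) = \left(-14181\right) 27 = -382887$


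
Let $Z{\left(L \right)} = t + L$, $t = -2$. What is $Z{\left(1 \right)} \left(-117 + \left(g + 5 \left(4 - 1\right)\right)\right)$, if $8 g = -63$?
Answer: $\frac{879}{8} \approx 109.88$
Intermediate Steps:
$g = - \frac{63}{8}$ ($g = \frac{1}{8} \left(-63\right) = - \frac{63}{8} \approx -7.875$)
$Z{\left(L \right)} = -2 + L$
$Z{\left(1 \right)} \left(-117 + \left(g + 5 \left(4 - 1\right)\right)\right) = \left(-2 + 1\right) \left(-117 - \left(\frac{63}{8} - 5 \left(4 - 1\right)\right)\right) = - (-117 + \left(- \frac{63}{8} + 5 \cdot 3\right)) = - (-117 + \left(- \frac{63}{8} + 15\right)) = - (-117 + \frac{57}{8}) = \left(-1\right) \left(- \frac{879}{8}\right) = \frac{879}{8}$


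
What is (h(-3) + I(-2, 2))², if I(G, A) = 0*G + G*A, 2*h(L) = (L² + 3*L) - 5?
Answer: 169/4 ≈ 42.250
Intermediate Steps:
h(L) = -5/2 + L²/2 + 3*L/2 (h(L) = ((L² + 3*L) - 5)/2 = (-5 + L² + 3*L)/2 = -5/2 + L²/2 + 3*L/2)
I(G, A) = A*G (I(G, A) = 0 + A*G = A*G)
(h(-3) + I(-2, 2))² = ((-5/2 + (½)*(-3)² + (3/2)*(-3)) + 2*(-2))² = ((-5/2 + (½)*9 - 9/2) - 4)² = ((-5/2 + 9/2 - 9/2) - 4)² = (-5/2 - 4)² = (-13/2)² = 169/4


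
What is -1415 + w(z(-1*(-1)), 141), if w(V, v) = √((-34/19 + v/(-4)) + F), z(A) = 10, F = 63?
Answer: -1415 + √37487/38 ≈ -1409.9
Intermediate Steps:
w(V, v) = √(1163/19 - v/4) (w(V, v) = √((-34/19 + v/(-4)) + 63) = √((-34*1/19 + v*(-¼)) + 63) = √((-34/19 - v/4) + 63) = √(1163/19 - v/4))
-1415 + w(z(-1*(-1)), 141) = -1415 + √(88388 - 361*141)/38 = -1415 + √(88388 - 50901)/38 = -1415 + √37487/38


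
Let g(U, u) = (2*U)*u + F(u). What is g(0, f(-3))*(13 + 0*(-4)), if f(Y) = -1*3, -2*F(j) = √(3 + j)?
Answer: 0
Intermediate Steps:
F(j) = -√(3 + j)/2
f(Y) = -3
g(U, u) = -√(3 + u)/2 + 2*U*u (g(U, u) = (2*U)*u - √(3 + u)/2 = 2*U*u - √(3 + u)/2 = -√(3 + u)/2 + 2*U*u)
g(0, f(-3))*(13 + 0*(-4)) = (-√(3 - 3)/2 + 2*0*(-3))*(13 + 0*(-4)) = (-√0/2 + 0)*(13 + 0) = (-½*0 + 0)*13 = (0 + 0)*13 = 0*13 = 0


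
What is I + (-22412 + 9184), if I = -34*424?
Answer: -27644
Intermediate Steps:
I = -14416
I + (-22412 + 9184) = -14416 + (-22412 + 9184) = -14416 - 13228 = -27644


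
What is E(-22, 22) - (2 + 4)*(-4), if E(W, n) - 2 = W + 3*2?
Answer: 10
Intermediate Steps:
E(W, n) = 8 + W (E(W, n) = 2 + (W + 3*2) = 2 + (W + 6) = 2 + (6 + W) = 8 + W)
E(-22, 22) - (2 + 4)*(-4) = (8 - 22) - (2 + 4)*(-4) = -14 - 6*(-4) = -14 - 1*(-24) = -14 + 24 = 10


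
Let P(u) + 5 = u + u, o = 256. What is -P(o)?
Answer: -507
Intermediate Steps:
P(u) = -5 + 2*u (P(u) = -5 + (u + u) = -5 + 2*u)
-P(o) = -(-5 + 2*256) = -(-5 + 512) = -1*507 = -507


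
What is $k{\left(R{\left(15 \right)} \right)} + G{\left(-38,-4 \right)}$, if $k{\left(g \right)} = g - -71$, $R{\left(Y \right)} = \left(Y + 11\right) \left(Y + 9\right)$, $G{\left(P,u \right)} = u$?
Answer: $691$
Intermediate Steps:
$R{\left(Y \right)} = \left(9 + Y\right) \left(11 + Y\right)$ ($R{\left(Y \right)} = \left(11 + Y\right) \left(9 + Y\right) = \left(9 + Y\right) \left(11 + Y\right)$)
$k{\left(g \right)} = 71 + g$ ($k{\left(g \right)} = g + 71 = 71 + g$)
$k{\left(R{\left(15 \right)} \right)} + G{\left(-38,-4 \right)} = \left(71 + \left(99 + 15^{2} + 20 \cdot 15\right)\right) - 4 = \left(71 + \left(99 + 225 + 300\right)\right) - 4 = \left(71 + 624\right) - 4 = 695 - 4 = 691$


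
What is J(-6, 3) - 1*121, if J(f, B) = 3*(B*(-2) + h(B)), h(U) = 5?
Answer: -124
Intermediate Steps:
J(f, B) = 15 - 6*B (J(f, B) = 3*(B*(-2) + 5) = 3*(-2*B + 5) = 3*(5 - 2*B) = 15 - 6*B)
J(-6, 3) - 1*121 = (15 - 6*3) - 1*121 = (15 - 18) - 121 = -3 - 121 = -124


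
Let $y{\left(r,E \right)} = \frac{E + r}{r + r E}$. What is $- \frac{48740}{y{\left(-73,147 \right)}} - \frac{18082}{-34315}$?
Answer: $\frac{244186930682}{34315} \approx 7.116 \cdot 10^{6}$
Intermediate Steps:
$y{\left(r,E \right)} = \frac{E + r}{r + E r}$
$- \frac{48740}{y{\left(-73,147 \right)}} - \frac{18082}{-34315} = - \frac{48740}{\frac{1}{-73} \frac{1}{1 + 147} \left(147 - 73\right)} - \frac{18082}{-34315} = - \frac{48740}{\left(- \frac{1}{73}\right) \frac{1}{148} \cdot 74} - - \frac{18082}{34315} = - \frac{48740}{\left(- \frac{1}{73}\right) \frac{1}{148} \cdot 74} + \frac{18082}{34315} = - \frac{48740}{- \frac{1}{146}} + \frac{18082}{34315} = \left(-48740\right) \left(-146\right) + \frac{18082}{34315} = 7116040 + \frac{18082}{34315} = \frac{244186930682}{34315}$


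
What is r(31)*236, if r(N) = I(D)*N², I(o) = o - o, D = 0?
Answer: 0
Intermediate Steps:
I(o) = 0
r(N) = 0 (r(N) = 0*N² = 0)
r(31)*236 = 0*236 = 0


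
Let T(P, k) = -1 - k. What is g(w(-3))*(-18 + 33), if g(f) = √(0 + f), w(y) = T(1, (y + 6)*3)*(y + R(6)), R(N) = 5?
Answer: 30*I*√5 ≈ 67.082*I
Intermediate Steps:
w(y) = (-19 - 3*y)*(5 + y) (w(y) = (-1 - (y + 6)*3)*(y + 5) = (-1 - (6 + y)*3)*(5 + y) = (-1 - (18 + 3*y))*(5 + y) = (-1 + (-18 - 3*y))*(5 + y) = (-19 - 3*y)*(5 + y))
g(f) = √f
g(w(-3))*(-18 + 33) = √(-(5 - 3)*(19 + 3*(-3)))*(-18 + 33) = √(-1*2*(19 - 9))*15 = √(-1*2*10)*15 = √(-20)*15 = (2*I*√5)*15 = 30*I*√5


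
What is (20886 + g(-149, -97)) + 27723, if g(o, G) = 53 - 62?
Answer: 48600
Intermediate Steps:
g(o, G) = -9
(20886 + g(-149, -97)) + 27723 = (20886 - 9) + 27723 = 20877 + 27723 = 48600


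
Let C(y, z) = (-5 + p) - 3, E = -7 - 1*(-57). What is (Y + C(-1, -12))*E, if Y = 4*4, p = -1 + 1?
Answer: 400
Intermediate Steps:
E = 50 (E = -7 + 57 = 50)
p = 0
C(y, z) = -8 (C(y, z) = (-5 + 0) - 3 = -5 - 3 = -8)
Y = 16
(Y + C(-1, -12))*E = (16 - 8)*50 = 8*50 = 400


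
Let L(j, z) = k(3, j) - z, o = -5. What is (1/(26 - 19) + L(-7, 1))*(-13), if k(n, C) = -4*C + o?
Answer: -2015/7 ≈ -287.86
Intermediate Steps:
k(n, C) = -5 - 4*C (k(n, C) = -4*C - 5 = -5 - 4*C)
L(j, z) = -5 - z - 4*j (L(j, z) = (-5 - 4*j) - z = -5 - z - 4*j)
(1/(26 - 19) + L(-7, 1))*(-13) = (1/(26 - 19) + (-5 - 1*1 - 4*(-7)))*(-13) = (1/7 + (-5 - 1 + 28))*(-13) = (⅐ + 22)*(-13) = (155/7)*(-13) = -2015/7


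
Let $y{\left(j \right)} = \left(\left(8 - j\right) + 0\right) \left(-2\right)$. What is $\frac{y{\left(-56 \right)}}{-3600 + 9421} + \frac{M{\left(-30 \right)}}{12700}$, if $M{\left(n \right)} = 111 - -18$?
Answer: $- \frac{874691}{73926700} \approx -0.011832$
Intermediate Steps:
$y{\left(j \right)} = -16 + 2 j$ ($y{\left(j \right)} = \left(8 - j\right) \left(-2\right) = -16 + 2 j$)
$M{\left(n \right)} = 129$ ($M{\left(n \right)} = 111 + 18 = 129$)
$\frac{y{\left(-56 \right)}}{-3600 + 9421} + \frac{M{\left(-30 \right)}}{12700} = \frac{-16 + 2 \left(-56\right)}{-3600 + 9421} + \frac{129}{12700} = \frac{-16 - 112}{5821} + 129 \cdot \frac{1}{12700} = \left(-128\right) \frac{1}{5821} + \frac{129}{12700} = - \frac{128}{5821} + \frac{129}{12700} = - \frac{874691}{73926700}$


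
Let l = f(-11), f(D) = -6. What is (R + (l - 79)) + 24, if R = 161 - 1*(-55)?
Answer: 155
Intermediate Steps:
l = -6
R = 216 (R = 161 + 55 = 216)
(R + (l - 79)) + 24 = (216 + (-6 - 79)) + 24 = (216 - 85) + 24 = 131 + 24 = 155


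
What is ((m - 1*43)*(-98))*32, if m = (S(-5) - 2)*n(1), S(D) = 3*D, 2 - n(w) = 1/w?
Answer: 188160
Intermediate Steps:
n(w) = 2 - 1/w
m = -17 (m = (3*(-5) - 2)*(2 - 1/1) = (-15 - 2)*(2 - 1*1) = -17*(2 - 1) = -17*1 = -17)
((m - 1*43)*(-98))*32 = ((-17 - 1*43)*(-98))*32 = ((-17 - 43)*(-98))*32 = -60*(-98)*32 = 5880*32 = 188160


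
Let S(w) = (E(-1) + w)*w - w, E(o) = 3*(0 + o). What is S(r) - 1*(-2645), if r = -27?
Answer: 3482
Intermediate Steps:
E(o) = 3*o
S(w) = -w + w*(-3 + w) (S(w) = (3*(-1) + w)*w - w = (-3 + w)*w - w = w*(-3 + w) - w = -w + w*(-3 + w))
S(r) - 1*(-2645) = -27*(-4 - 27) - 1*(-2645) = -27*(-31) + 2645 = 837 + 2645 = 3482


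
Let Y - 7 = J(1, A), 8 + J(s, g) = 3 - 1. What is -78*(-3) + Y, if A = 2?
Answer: 235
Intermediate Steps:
J(s, g) = -6 (J(s, g) = -8 + (3 - 1) = -8 + 2 = -6)
Y = 1 (Y = 7 - 6 = 1)
-78*(-3) + Y = -78*(-3) + 1 = -13*(-18) + 1 = 234 + 1 = 235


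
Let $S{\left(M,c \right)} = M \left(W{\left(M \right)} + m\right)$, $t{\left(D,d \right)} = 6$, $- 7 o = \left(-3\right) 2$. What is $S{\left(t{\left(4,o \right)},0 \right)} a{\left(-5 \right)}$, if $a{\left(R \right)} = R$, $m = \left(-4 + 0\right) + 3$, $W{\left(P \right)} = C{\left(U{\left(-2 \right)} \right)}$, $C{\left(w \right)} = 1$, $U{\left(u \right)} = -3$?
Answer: $0$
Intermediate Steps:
$W{\left(P \right)} = 1$
$m = -1$ ($m = -4 + 3 = -1$)
$o = \frac{6}{7}$ ($o = - \frac{\left(-3\right) 2}{7} = \left(- \frac{1}{7}\right) \left(-6\right) = \frac{6}{7} \approx 0.85714$)
$S{\left(M,c \right)} = 0$ ($S{\left(M,c \right)} = M \left(1 - 1\right) = M 0 = 0$)
$S{\left(t{\left(4,o \right)},0 \right)} a{\left(-5 \right)} = 0 \left(-5\right) = 0$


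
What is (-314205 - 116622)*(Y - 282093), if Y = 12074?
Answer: 116331475713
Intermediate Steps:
(-314205 - 116622)*(Y - 282093) = (-314205 - 116622)*(12074 - 282093) = -430827*(-270019) = 116331475713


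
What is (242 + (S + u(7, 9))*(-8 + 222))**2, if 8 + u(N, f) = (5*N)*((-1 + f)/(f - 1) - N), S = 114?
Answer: 484616196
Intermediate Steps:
u(N, f) = -8 + 5*N*(1 - N) (u(N, f) = -8 + (5*N)*((-1 + f)/(f - 1) - N) = -8 + (5*N)*((-1 + f)/(-1 + f) - N) = -8 + (5*N)*(1 - N) = -8 + 5*N*(1 - N))
(242 + (S + u(7, 9))*(-8 + 222))**2 = (242 + (114 + (-8 - 5*7**2 + 5*7))*(-8 + 222))**2 = (242 + (114 + (-8 - 5*49 + 35))*214)**2 = (242 + (114 + (-8 - 245 + 35))*214)**2 = (242 + (114 - 218)*214)**2 = (242 - 104*214)**2 = (242 - 22256)**2 = (-22014)**2 = 484616196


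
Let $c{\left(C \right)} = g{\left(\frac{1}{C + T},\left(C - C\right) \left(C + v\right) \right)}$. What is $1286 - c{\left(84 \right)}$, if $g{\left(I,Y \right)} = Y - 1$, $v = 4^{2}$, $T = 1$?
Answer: $1287$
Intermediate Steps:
$v = 16$
$g{\left(I,Y \right)} = -1 + Y$
$c{\left(C \right)} = -1$ ($c{\left(C \right)} = -1 + \left(C - C\right) \left(C + 16\right) = -1 + 0 \left(16 + C\right) = -1 + 0 = -1$)
$1286 - c{\left(84 \right)} = 1286 - -1 = 1286 + 1 = 1287$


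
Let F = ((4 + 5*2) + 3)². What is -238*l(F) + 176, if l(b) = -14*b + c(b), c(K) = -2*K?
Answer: 1100688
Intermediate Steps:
F = 289 (F = ((4 + 10) + 3)² = (14 + 3)² = 17² = 289)
l(b) = -16*b (l(b) = -14*b - 2*b = -16*b)
-238*l(F) + 176 = -(-3808)*289 + 176 = -238*(-4624) + 176 = 1100512 + 176 = 1100688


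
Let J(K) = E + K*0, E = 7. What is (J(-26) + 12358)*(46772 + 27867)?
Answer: 922911235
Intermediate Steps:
J(K) = 7 (J(K) = 7 + K*0 = 7 + 0 = 7)
(J(-26) + 12358)*(46772 + 27867) = (7 + 12358)*(46772 + 27867) = 12365*74639 = 922911235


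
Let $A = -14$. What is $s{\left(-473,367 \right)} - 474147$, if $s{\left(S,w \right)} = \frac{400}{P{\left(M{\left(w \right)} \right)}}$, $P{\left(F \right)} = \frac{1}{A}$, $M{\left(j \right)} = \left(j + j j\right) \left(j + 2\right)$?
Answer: $-479747$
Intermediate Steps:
$M{\left(j \right)} = \left(2 + j\right) \left(j + j^{2}\right)$ ($M{\left(j \right)} = \left(j + j^{2}\right) \left(2 + j\right) = \left(2 + j\right) \left(j + j^{2}\right)$)
$P{\left(F \right)} = - \frac{1}{14}$ ($P{\left(F \right)} = \frac{1}{-14} = - \frac{1}{14}$)
$s{\left(S,w \right)} = -5600$ ($s{\left(S,w \right)} = \frac{400}{- \frac{1}{14}} = 400 \left(-14\right) = -5600$)
$s{\left(-473,367 \right)} - 474147 = -5600 - 474147 = -479747$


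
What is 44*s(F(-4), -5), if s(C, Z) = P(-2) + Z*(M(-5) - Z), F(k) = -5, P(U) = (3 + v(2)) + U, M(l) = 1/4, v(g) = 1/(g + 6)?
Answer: -2211/2 ≈ -1105.5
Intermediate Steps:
v(g) = 1/(6 + g)
M(l) = ¼ (M(l) = 1*(¼) = ¼)
P(U) = 25/8 + U (P(U) = (3 + 1/(6 + 2)) + U = (3 + 1/8) + U = (3 + ⅛) + U = 25/8 + U)
s(C, Z) = 9/8 + Z*(¼ - Z) (s(C, Z) = (25/8 - 2) + Z*(¼ - Z) = 9/8 + Z*(¼ - Z))
44*s(F(-4), -5) = 44*(9/8 - 1*(-5)² + (¼)*(-5)) = 44*(9/8 - 1*25 - 5/4) = 44*(9/8 - 25 - 5/4) = 44*(-201/8) = -2211/2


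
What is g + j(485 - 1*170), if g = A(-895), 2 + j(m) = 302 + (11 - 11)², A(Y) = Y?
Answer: -595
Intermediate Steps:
j(m) = 300 (j(m) = -2 + (302 + (11 - 11)²) = -2 + (302 + 0²) = -2 + (302 + 0) = -2 + 302 = 300)
g = -895
g + j(485 - 1*170) = -895 + 300 = -595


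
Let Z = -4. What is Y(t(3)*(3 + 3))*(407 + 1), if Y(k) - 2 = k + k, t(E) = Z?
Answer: -18768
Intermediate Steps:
t(E) = -4
Y(k) = 2 + 2*k (Y(k) = 2 + (k + k) = 2 + 2*k)
Y(t(3)*(3 + 3))*(407 + 1) = (2 + 2*(-4*(3 + 3)))*(407 + 1) = (2 + 2*(-4*6))*408 = (2 + 2*(-24))*408 = (2 - 48)*408 = -46*408 = -18768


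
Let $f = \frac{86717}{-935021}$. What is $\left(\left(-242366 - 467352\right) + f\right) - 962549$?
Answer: $- \frac{1563604849324}{935021} \approx -1.6723 \cdot 10^{6}$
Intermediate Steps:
$f = - \frac{86717}{935021}$ ($f = 86717 \left(- \frac{1}{935021}\right) = - \frac{86717}{935021} \approx -0.092743$)
$\left(\left(-242366 - 467352\right) + f\right) - 962549 = \left(\left(-242366 - 467352\right) - \frac{86717}{935021}\right) - 962549 = \left(-709718 - \frac{86717}{935021}\right) - 962549 = - \frac{663601320795}{935021} - 962549 = - \frac{1563604849324}{935021}$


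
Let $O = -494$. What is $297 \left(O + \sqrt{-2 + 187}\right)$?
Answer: $-146718 + 297 \sqrt{185} \approx -1.4268 \cdot 10^{5}$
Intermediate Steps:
$297 \left(O + \sqrt{-2 + 187}\right) = 297 \left(-494 + \sqrt{-2 + 187}\right) = 297 \left(-494 + \sqrt{185}\right) = -146718 + 297 \sqrt{185}$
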